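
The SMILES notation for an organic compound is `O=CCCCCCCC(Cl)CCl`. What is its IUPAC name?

8,9-dichlorononanal

The longest carbon chain that includes the –CHO group has 9 carbons, so the parent hydride is nonane.
The highest-priority functional group is an aldehyde (terminal –CHO), so the name ends in -al.
The numbering direction is chosen so that the aldehyde carbon is C-1 by definition.
With this numbering: chloro groups at C-8 and C-9.
Assembling the pieces gives 8,9-dichlorononanal.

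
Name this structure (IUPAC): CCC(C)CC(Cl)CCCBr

The longest continuous carbon chain has 8 atoms, so the parent hydride is octane.
The numbering direction is chosen so that the substituent locant set {1,4,6} is lower than {3,5,8} at the first point of difference.
This places a bromo group at C-1; a chloro group at C-4; a methyl group at C-6.
Prefixes are listed alphabetically: bromo, chloro, methyl.
Assembling the pieces gives 1-bromo-4-chloro-6-methyloctane.

1-bromo-4-chloro-6-methyloctane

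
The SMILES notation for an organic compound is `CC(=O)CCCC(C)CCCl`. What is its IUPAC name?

Counting along the main chain through the carbonyl gives 8 carbons: the parent is octane.
A ketone (C=O on an internal carbon) is the principal characteristic group, giving the suffix -one.
Choose the numbering such that numbering from this end puts the carbonyl group at C-2 rather than C-7.
This places the carbonyl at C-2; a chloro group at C-8; a methyl group at C-6.
Prefixes are listed alphabetically: chloro, methyl.
Putting it together: 8-chloro-6-methyloctan-2-one.

8-chloro-6-methyloctan-2-one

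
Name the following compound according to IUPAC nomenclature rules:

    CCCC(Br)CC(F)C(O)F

4-bromo-1,2-difluoroheptan-1-ol

Counting along the main chain through the –OH group gives 7 carbons: the parent is heptane.
An alcohol (–OH) is the principal characteristic group, giving the suffix -ol.
Choose the numbering such that numbering from this end puts the hydroxyl group at C-1 rather than C-7.
With this numbering: the hydroxyl at C-1; a bromo group at C-4; fluoro groups at C-1 and C-2.
The substituents are ordered alphabetically, ignoring any di-/tri- multipliers.
The name is 4-bromo-1,2-difluoroheptan-1-ol.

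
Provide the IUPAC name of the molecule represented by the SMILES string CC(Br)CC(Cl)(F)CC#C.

The longest chain bearing the multiple bond is 7 carbons long (heptane).
The chain contains a C≡C triple bond, so the unsaturation ending is -yne.
Choose the numbering such that numbering from this end puts the triple bond at C-1 rather than C-6.
With this numbering: the triple bond between C-1 and C-2; a bromo group at C-6; a chloro group at C-4; a fluoro group at C-4.
Substituent prefixes are cited in alphabetical order (multiplying prefixes like di-/tri- are ignored for ordering).
The name is 6-bromo-4-chloro-4-fluorohept-1-yne.

6-bromo-4-chloro-4-fluorohept-1-yne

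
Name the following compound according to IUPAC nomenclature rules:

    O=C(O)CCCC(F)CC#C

5-fluorooct-7-ynoic acid

Counting along the main chain through the –COOH group and the multiple bond gives 8 carbons: the parent is octane.
The principal characteristic group is a carboxylic acid (terminal –COOH), named with the suffix -oic acid.
The chain contains a C≡C triple bond, so the unsaturation ending is -yne.
Choose the numbering such that the carboxylic acid carbon is C-1 by definition.
This places the triple bond between C-7 and C-8; a fluoro group at C-5.
Assembling the pieces gives 5-fluorooct-7-ynoic acid.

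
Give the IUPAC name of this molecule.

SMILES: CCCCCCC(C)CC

3-methylnonane

The longest continuous carbon chain has 9 atoms, so the parent hydride is nonane.
The numbering direction is chosen so that the substituent locant set {3} is lower than {7} at the first point of difference.
That gives a methyl group at C-3.
The name is 3-methylnonane.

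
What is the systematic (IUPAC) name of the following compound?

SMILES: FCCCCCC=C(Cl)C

2-chloro-8-fluorooct-2-ene

The longest chain bearing the multiple bond is 8 carbons long (octane).
There is one C=C double bond, indicated by the ending -ene.
The numbering direction is chosen so that numbering from this end puts the double bond at C-2 rather than C-6.
With this numbering: the double bond between C-2 and C-3; a chloro group at C-2; a fluoro group at C-8.
Prefixes are listed alphabetically: chloro, fluoro.
The name is 2-chloro-8-fluorooct-2-ene.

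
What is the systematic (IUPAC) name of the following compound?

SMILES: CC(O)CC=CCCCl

7-chlorohept-4-en-2-ol

The longest chain bearing the –OH group and the multiple bond is 7 carbons long (heptane).
The principal characteristic group is an alcohol (–OH), named with the suffix -ol.
There is one C=C double bond, indicated by the ending -ene.
Choose the numbering such that numbering from this end puts the hydroxyl group at C-2 rather than C-6.
This places the hydroxyl at C-2; the double bond between C-4 and C-5; a chloro group at C-7.
Putting it together: 7-chlorohept-4-en-2-ol.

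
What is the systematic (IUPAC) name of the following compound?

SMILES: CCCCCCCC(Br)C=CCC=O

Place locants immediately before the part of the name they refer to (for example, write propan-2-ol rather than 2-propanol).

5-bromododec-3-enal

The longest chain bearing the –CHO group and the multiple bond is 12 carbons long (dodecane).
The highest-priority functional group is an aldehyde (terminal –CHO), so the name ends in -al.
There is one C=C double bond, indicated by the ending -ene.
Number the chain so that the aldehyde carbon is C-1 by definition.
That gives the double bond between C-3 and C-4; a bromo group at C-5.
Assembling the pieces gives 5-bromododec-3-enal.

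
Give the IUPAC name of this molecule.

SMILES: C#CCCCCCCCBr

9-bromonon-1-yne

The longest carbon chain that includes the multiple bond has 9 carbons, so the parent hydride is nonane.
A C≡C triple bond in the chain gives the infix -yne-.
The numbering direction is chosen so that numbering from this end puts the triple bond at C-1 rather than C-8.
With this numbering: the triple bond between C-1 and C-2; a bromo group at C-9.
Assembling the pieces gives 9-bromonon-1-yne.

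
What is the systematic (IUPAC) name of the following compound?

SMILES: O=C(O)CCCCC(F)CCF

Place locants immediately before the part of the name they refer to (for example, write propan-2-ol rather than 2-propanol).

6,8-difluorooctanoic acid

The longest chain bearing the –COOH group is 8 carbons long (octane).
The principal characteristic group is a carboxylic acid (terminal –COOH), named with the suffix -oic acid.
The numbering direction is chosen so that the carboxylic acid carbon is C-1 by definition.
This places fluoro groups at C-6 and C-8.
Putting it together: 6,8-difluorooctanoic acid.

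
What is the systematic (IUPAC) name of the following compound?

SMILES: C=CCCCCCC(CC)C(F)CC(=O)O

The longest carbon chain that includes the –COOH group and the multiple bond has 11 carbons, so the parent hydride is undecane.
A carboxylic acid (terminal –COOH) is the principal characteristic group, giving the suffix -oic acid.
The chain contains a C=C double bond, so the unsaturation ending is -ene.
The numbering direction is chosen so that the carboxylic acid carbon is C-1 by definition.
That gives the double bond between C-10 and C-11; an ethyl group at C-4; a fluoro group at C-3.
Prefixes are listed alphabetically: ethyl, fluoro.
Putting it together: 4-ethyl-3-fluoroundec-10-enoic acid.

4-ethyl-3-fluoroundec-10-enoic acid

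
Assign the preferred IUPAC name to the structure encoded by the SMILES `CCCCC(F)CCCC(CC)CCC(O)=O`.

The longest carbon chain that includes the –COOH group has 12 carbons, so the parent hydride is dodecane.
The principal characteristic group is a carboxylic acid (terminal –COOH), named with the suffix -oic acid.
Choose the numbering such that the carboxylic acid carbon is C-1 by definition.
That gives an ethyl group at C-4; a fluoro group at C-8.
Substituent prefixes are cited in alphabetical order (multiplying prefixes like di-/tri- are ignored for ordering).
Putting it together: 4-ethyl-8-fluorododecanoic acid.

4-ethyl-8-fluorododecanoic acid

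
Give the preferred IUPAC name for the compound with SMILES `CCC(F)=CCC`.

3-fluorohex-3-ene

Counting along the main chain through the multiple bond gives 6 carbons: the parent is hexane.
A C=C double bond in the chain gives the infix -ene-.
The numbering direction is chosen so that the substituent locant set {3} is lower than {4} at the first point of difference.
This places the double bond between C-3 and C-4; a fluoro group at C-3.
Assembling the pieces gives 3-fluorohex-3-ene.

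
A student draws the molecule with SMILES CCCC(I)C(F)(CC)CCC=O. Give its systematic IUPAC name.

4-ethyl-4-fluoro-5-iodooctanal

The longest chain bearing the –CHO group is 8 carbons long (octane).
The principal characteristic group is an aldehyde (terminal –CHO), named with the suffix -al.
The numbering direction is chosen so that the aldehyde carbon is C-1 by definition.
With this numbering: an ethyl group at C-4; a fluoro group at C-4; an iodo group at C-5.
Substituent prefixes are cited in alphabetical order (multiplying prefixes like di-/tri- are ignored for ordering).
Putting it together: 4-ethyl-4-fluoro-5-iodooctanal.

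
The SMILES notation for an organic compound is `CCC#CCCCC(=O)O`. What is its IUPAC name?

oct-5-ynoic acid

The longest carbon chain that includes the –COOH group and the multiple bond has 8 carbons, so the parent hydride is octane.
A carboxylic acid (terminal –COOH) is the principal characteristic group, giving the suffix -oic acid.
The chain contains a C≡C triple bond, so the unsaturation ending is -yne.
Number the chain so that the carboxylic acid carbon is C-1 by definition.
That gives the triple bond between C-5 and C-6.
The name is oct-5-ynoic acid.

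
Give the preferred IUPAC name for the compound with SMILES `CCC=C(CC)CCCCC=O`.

The longest carbon chain that includes the –CHO group and the multiple bond has 9 carbons, so the parent hydride is nonane.
An aldehyde (terminal –CHO) is the principal characteristic group, giving the suffix -al.
The chain contains a C=C double bond, so the unsaturation ending is -ene.
The numbering direction is chosen so that the aldehyde carbon is C-1 by definition.
That gives the double bond between C-6 and C-7; an ethyl group at C-6.
Assembling the pieces gives 6-ethylnon-6-enal.

6-ethylnon-6-enal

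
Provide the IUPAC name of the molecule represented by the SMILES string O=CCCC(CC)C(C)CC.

The longest carbon chain that includes the –CHO group has 7 carbons, so the parent hydride is heptane.
An aldehyde (terminal –CHO) is the principal characteristic group, giving the suffix -al.
Number the chain so that the aldehyde carbon is C-1 by definition.
This places an ethyl group at C-4; a methyl group at C-5.
The substituents are ordered alphabetically, ignoring any di-/tri- multipliers.
Assembling the pieces gives 4-ethyl-5-methylheptanal.

4-ethyl-5-methylheptanal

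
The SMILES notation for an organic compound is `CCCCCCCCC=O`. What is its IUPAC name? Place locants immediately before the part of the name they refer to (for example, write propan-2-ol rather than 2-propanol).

nonanal

The longest carbon chain that includes the –CHO group has 9 carbons, so the parent hydride is nonane.
An aldehyde (terminal –CHO) is the principal characteristic group, giving the suffix -al.
The numbering direction is chosen so that the aldehyde carbon is C-1 by definition.
Assembling the pieces gives nonanal.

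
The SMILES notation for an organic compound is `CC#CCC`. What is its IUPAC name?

pent-2-yne

Counting along the main chain through the multiple bond gives 5 carbons: the parent is pentane.
The chain contains a C≡C triple bond, so the unsaturation ending is -yne.
The numbering direction is chosen so that numbering from this end puts the triple bond at C-2 rather than C-3.
With this numbering: the triple bond between C-2 and C-3.
Putting it together: pent-2-yne.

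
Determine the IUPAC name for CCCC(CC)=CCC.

4-ethylhept-3-ene

The longest chain bearing the multiple bond is 7 carbons long (heptane).
There is one C=C double bond, indicated by the ending -ene.
Choose the numbering such that numbering from this end puts the double bond at C-3 rather than C-4.
That gives the double bond between C-3 and C-4; an ethyl group at C-4.
The name is 4-ethylhept-3-ene.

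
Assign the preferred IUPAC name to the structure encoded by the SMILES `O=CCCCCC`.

The longest carbon chain that includes the –CHO group has 6 carbons, so the parent hydride is hexane.
An aldehyde (terminal –CHO) is the principal characteristic group, giving the suffix -al.
The numbering direction is chosen so that the aldehyde carbon is C-1 by definition.
Putting it together: hexanal.

hexanal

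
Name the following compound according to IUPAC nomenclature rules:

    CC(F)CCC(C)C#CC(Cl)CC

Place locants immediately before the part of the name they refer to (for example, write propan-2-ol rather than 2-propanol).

The longest carbon chain that includes the multiple bond has 10 carbons, so the parent hydride is decane.
The chain contains a C≡C triple bond, so the unsaturation ending is -yne.
The numbering direction is chosen so that numbering from this end puts the triple bond at C-4 rather than C-6.
That gives the triple bond between C-4 and C-5; a chloro group at C-3; a fluoro group at C-9; a methyl group at C-6.
Prefixes are listed alphabetically: chloro, fluoro, methyl.
The name is 3-chloro-9-fluoro-6-methyldec-4-yne.

3-chloro-9-fluoro-6-methyldec-4-yne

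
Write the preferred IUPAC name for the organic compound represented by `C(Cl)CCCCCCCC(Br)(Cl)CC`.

The parent chain contains 11 carbons (undecane).
Choose the numbering such that the substituent locant set {1,9,9} is lower than {3,3,11} at the first point of difference.
That gives a bromo group at C-9; chloro groups at C-1 and C-9.
Prefixes are listed alphabetically: bromo, chloro.
The name is 9-bromo-1,9-dichloroundecane.

9-bromo-1,9-dichloroundecane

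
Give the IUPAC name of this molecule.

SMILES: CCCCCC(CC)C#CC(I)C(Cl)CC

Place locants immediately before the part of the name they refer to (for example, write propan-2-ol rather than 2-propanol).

3-chloro-7-ethyl-4-iodododec-5-yne

The longest chain bearing the multiple bond is 12 carbons long (dodecane).
There is one C≡C triple bond, indicated by the ending -yne.
The numbering direction is chosen so that numbering from this end puts the triple bond at C-5 rather than C-7.
With this numbering: the triple bond between C-5 and C-6; a chloro group at C-3; an ethyl group at C-7; an iodo group at C-4.
Substituent prefixes are cited in alphabetical order (multiplying prefixes like di-/tri- are ignored for ordering).
Assembling the pieces gives 3-chloro-7-ethyl-4-iodododec-5-yne.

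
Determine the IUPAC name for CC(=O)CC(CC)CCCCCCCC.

The longest chain bearing the carbonyl is 12 carbons long (dodecane).
A ketone (C=O on an internal carbon) is the principal characteristic group, giving the suffix -one.
Number the chain so that numbering from this end puts the carbonyl group at C-2 rather than C-11.
That gives the carbonyl at C-2; an ethyl group at C-4.
Assembling the pieces gives 4-ethyldodecan-2-one.

4-ethyldodecan-2-one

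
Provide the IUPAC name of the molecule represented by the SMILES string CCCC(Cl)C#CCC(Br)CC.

3-bromo-7-chlorodec-5-yne

The longest chain bearing the multiple bond is 10 carbons long (decane).
A C≡C triple bond in the chain gives the infix -yne-.
Number the chain so that the substituent locant set {3,7} is lower than {4,8} at the first point of difference.
That gives the triple bond between C-5 and C-6; a bromo group at C-3; a chloro group at C-7.
The substituents are ordered alphabetically, ignoring any di-/tri- multipliers.
Assembling the pieces gives 3-bromo-7-chlorodec-5-yne.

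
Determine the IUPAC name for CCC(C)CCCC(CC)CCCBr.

1-bromo-4-ethyl-8-methyldecane

The parent chain contains 10 carbons (decane).
The numbering direction is chosen so that the substituent locant set {1,4,8} is lower than {3,7,10} at the first point of difference.
This places a bromo group at C-1; an ethyl group at C-4; a methyl group at C-8.
Substituent prefixes are cited in alphabetical order (multiplying prefixes like di-/tri- are ignored for ordering).
Assembling the pieces gives 1-bromo-4-ethyl-8-methyldecane.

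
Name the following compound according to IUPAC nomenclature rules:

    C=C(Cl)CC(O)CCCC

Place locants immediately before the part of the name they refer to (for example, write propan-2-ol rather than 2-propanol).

Counting along the main chain through the –OH group and the multiple bond gives 8 carbons: the parent is octane.
The principal characteristic group is an alcohol (–OH), named with the suffix -ol.
A C=C double bond in the chain gives the infix -ene-.
Choose the numbering such that numbering from this end puts the hydroxyl group at C-4 rather than C-5.
That gives the hydroxyl at C-4; the double bond between C-1 and C-2; a chloro group at C-2.
The name is 2-chlorooct-1-en-4-ol.

2-chlorooct-1-en-4-ol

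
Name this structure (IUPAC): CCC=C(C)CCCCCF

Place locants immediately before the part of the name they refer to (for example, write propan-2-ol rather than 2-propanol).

The longest chain bearing the multiple bond is 9 carbons long (nonane).
A C=C double bond in the chain gives the infix -ene-.
Number the chain so that numbering from this end puts the double bond at C-3 rather than C-6.
This places the double bond between C-3 and C-4; a fluoro group at C-9; a methyl group at C-4.
Prefixes are listed alphabetically: fluoro, methyl.
Putting it together: 9-fluoro-4-methylnon-3-ene.

9-fluoro-4-methylnon-3-ene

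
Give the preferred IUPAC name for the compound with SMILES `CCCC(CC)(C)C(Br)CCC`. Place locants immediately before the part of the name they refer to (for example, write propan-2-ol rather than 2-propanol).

The parent chain contains 8 carbons (octane).
Number the chain so that the substituent locant set {4,4,5} is lower than {4,5,5} at the first point of difference.
With this numbering: a bromo group at C-5; an ethyl group at C-4; a methyl group at C-4.
Prefixes are listed alphabetically: bromo, ethyl, methyl.
Assembling the pieces gives 5-bromo-4-ethyl-4-methyloctane.

5-bromo-4-ethyl-4-methyloctane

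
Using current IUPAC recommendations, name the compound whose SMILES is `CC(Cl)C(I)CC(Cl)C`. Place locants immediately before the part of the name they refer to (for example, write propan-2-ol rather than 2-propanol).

The parent chain contains 6 carbons (hexane).
Choose the numbering such that the substituent locant set {2,3,5} is lower than {2,4,5} at the first point of difference.
This places chloro groups at C-2 and C-5; an iodo group at C-3.
Substituent prefixes are cited in alphabetical order (multiplying prefixes like di-/tri- are ignored for ordering).
Putting it together: 2,5-dichloro-3-iodohexane.

2,5-dichloro-3-iodohexane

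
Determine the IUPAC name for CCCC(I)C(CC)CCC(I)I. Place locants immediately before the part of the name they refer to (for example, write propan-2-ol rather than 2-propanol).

4-ethyl-1,1,5-triiodooctane

The parent chain contains 8 carbons (octane).
The numbering direction is chosen so that the substituent locant set {1,1,4,5} is lower than {4,5,8,8} at the first point of difference.
With this numbering: an ethyl group at C-4; iodo groups at C-1 (×2) and C-5.
Prefixes are listed alphabetically: ethyl, iodo.
Putting it together: 4-ethyl-1,1,5-triiodooctane.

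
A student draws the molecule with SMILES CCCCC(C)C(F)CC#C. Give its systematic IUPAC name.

4-fluoro-5-methylnon-1-yne

The longest carbon chain that includes the multiple bond has 9 carbons, so the parent hydride is nonane.
The chain contains a C≡C triple bond, so the unsaturation ending is -yne.
Choose the numbering such that numbering from this end puts the triple bond at C-1 rather than C-8.
With this numbering: the triple bond between C-1 and C-2; a fluoro group at C-4; a methyl group at C-5.
Substituent prefixes are cited in alphabetical order (multiplying prefixes like di-/tri- are ignored for ordering).
Assembling the pieces gives 4-fluoro-5-methylnon-1-yne.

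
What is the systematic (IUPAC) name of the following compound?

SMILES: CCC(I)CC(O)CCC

The longest carbon chain that includes the –OH group has 8 carbons, so the parent hydride is octane.
The highest-priority functional group is an alcohol (–OH), so the name ends in -ol.
Number the chain so that numbering from this end puts the hydroxyl group at C-4 rather than C-5.
That gives the hydroxyl at C-4; an iodo group at C-6.
The name is 6-iodooctan-4-ol.

6-iodooctan-4-ol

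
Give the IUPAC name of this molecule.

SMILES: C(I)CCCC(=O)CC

7-iodoheptan-3-one

The longest chain bearing the carbonyl is 7 carbons long (heptane).
The highest-priority functional group is a ketone (C=O on an internal carbon), so the name ends in -one.
The numbering direction is chosen so that numbering from this end puts the carbonyl group at C-3 rather than C-5.
With this numbering: the carbonyl at C-3; an iodo group at C-7.
Assembling the pieces gives 7-iodoheptan-3-one.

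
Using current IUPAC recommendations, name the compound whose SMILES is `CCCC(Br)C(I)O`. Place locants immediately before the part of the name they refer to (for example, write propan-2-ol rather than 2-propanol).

The longest carbon chain that includes the –OH group has 5 carbons, so the parent hydride is pentane.
An alcohol (–OH) is the principal characteristic group, giving the suffix -ol.
Number the chain so that numbering from this end puts the hydroxyl group at C-1 rather than C-5.
With this numbering: the hydroxyl at C-1; a bromo group at C-2; an iodo group at C-1.
Substituent prefixes are cited in alphabetical order (multiplying prefixes like di-/tri- are ignored for ordering).
Putting it together: 2-bromo-1-iodopentan-1-ol.

2-bromo-1-iodopentan-1-ol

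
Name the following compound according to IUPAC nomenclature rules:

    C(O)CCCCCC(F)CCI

Counting along the main chain through the –OH group gives 9 carbons: the parent is nonane.
The highest-priority functional group is an alcohol (–OH), so the name ends in -ol.
Number the chain so that numbering from this end puts the hydroxyl group at C-1 rather than C-9.
That gives the hydroxyl at C-1; a fluoro group at C-7; an iodo group at C-9.
Substituent prefixes are cited in alphabetical order (multiplying prefixes like di-/tri- are ignored for ordering).
Assembling the pieces gives 7-fluoro-9-iodononan-1-ol.

7-fluoro-9-iodononan-1-ol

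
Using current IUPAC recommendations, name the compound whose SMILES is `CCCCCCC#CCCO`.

dec-3-yn-1-ol

The longest chain bearing the –OH group and the multiple bond is 10 carbons long (decane).
The highest-priority functional group is an alcohol (–OH), so the name ends in -ol.
The chain contains a C≡C triple bond, so the unsaturation ending is -yne.
The numbering direction is chosen so that numbering from this end puts the hydroxyl group at C-1 rather than C-10.
This places the hydroxyl at C-1; the triple bond between C-3 and C-4.
The name is dec-3-yn-1-ol.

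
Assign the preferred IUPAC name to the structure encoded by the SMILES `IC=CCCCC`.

Counting along the main chain through the multiple bond gives 6 carbons: the parent is hexane.
A C=C double bond in the chain gives the infix -ene-.
The numbering direction is chosen so that numbering from this end puts the double bond at C-1 rather than C-5.
This places the double bond between C-1 and C-2; an iodo group at C-1.
Assembling the pieces gives 1-iodohex-1-ene.

1-iodohex-1-ene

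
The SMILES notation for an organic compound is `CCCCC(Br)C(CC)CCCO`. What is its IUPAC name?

The longest carbon chain that includes the –OH group has 9 carbons, so the parent hydride is nonane.
An alcohol (–OH) is the principal characteristic group, giving the suffix -ol.
Number the chain so that numbering from this end puts the hydroxyl group at C-1 rather than C-9.
This places the hydroxyl at C-1; a bromo group at C-5; an ethyl group at C-4.
Substituent prefixes are cited in alphabetical order (multiplying prefixes like di-/tri- are ignored for ordering).
Putting it together: 5-bromo-4-ethylnonan-1-ol.

5-bromo-4-ethylnonan-1-ol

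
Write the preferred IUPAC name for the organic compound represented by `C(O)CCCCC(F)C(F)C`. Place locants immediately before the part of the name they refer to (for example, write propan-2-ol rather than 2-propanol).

6,7-difluorooctan-1-ol

The longest chain bearing the –OH group is 8 carbons long (octane).
The principal characteristic group is an alcohol (–OH), named with the suffix -ol.
Number the chain so that numbering from this end puts the hydroxyl group at C-1 rather than C-8.
That gives the hydroxyl at C-1; fluoro groups at C-6 and C-7.
Assembling the pieces gives 6,7-difluorooctan-1-ol.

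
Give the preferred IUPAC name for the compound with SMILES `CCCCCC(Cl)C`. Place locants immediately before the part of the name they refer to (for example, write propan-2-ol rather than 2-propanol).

The longest carbon chain is 7 atoms: the parent is heptane.
The numbering direction is chosen so that the substituent locant set {2} is lower than {6} at the first point of difference.
That gives a chloro group at C-2.
Assembling the pieces gives 2-chloroheptane.

2-chloroheptane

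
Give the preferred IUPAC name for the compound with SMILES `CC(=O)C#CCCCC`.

oct-3-yn-2-one

Counting along the main chain through the carbonyl and the multiple bond gives 8 carbons: the parent is octane.
The highest-priority functional group is a ketone (C=O on an internal carbon), so the name ends in -one.
There is one C≡C triple bond, indicated by the ending -yne.
The numbering direction is chosen so that numbering from this end puts the carbonyl group at C-2 rather than C-7.
With this numbering: the carbonyl at C-2; the triple bond between C-3 and C-4.
The name is oct-3-yn-2-one.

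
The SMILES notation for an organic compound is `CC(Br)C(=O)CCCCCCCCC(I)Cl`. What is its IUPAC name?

The longest chain bearing the carbonyl is 12 carbons long (dodecane).
The principal characteristic group is a ketone (C=O on an internal carbon), named with the suffix -one.
Choose the numbering such that numbering from this end puts the carbonyl group at C-3 rather than C-10.
That gives the carbonyl at C-3; a bromo group at C-2; a chloro group at C-12; an iodo group at C-12.
Substituent prefixes are cited in alphabetical order (multiplying prefixes like di-/tri- are ignored for ordering).
Putting it together: 2-bromo-12-chloro-12-iodododecan-3-one.

2-bromo-12-chloro-12-iodododecan-3-one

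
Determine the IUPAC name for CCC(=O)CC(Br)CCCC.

Counting along the main chain through the carbonyl gives 9 carbons: the parent is nonane.
A ketone (C=O on an internal carbon) is the principal characteristic group, giving the suffix -one.
Choose the numbering such that numbering from this end puts the carbonyl group at C-3 rather than C-7.
This places the carbonyl at C-3; a bromo group at C-5.
Assembling the pieces gives 5-bromononan-3-one.

5-bromononan-3-one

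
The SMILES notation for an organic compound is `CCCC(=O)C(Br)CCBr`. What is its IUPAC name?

Counting along the main chain through the carbonyl gives 7 carbons: the parent is heptane.
The highest-priority functional group is a ketone (C=O on an internal carbon), so the name ends in -one.
The numbering direction is chosen so that the substituent locant set {1,3} is lower than {5,7} at the first point of difference.
This places the carbonyl at C-4; bromo groups at C-1 and C-3.
The name is 1,3-dibromoheptan-4-one.

1,3-dibromoheptan-4-one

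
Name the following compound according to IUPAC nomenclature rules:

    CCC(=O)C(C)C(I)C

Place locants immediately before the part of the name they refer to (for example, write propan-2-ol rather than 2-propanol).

5-iodo-4-methylhexan-3-one

Counting along the main chain through the carbonyl gives 6 carbons: the parent is hexane.
The principal characteristic group is a ketone (C=O on an internal carbon), named with the suffix -one.
The numbering direction is chosen so that numbering from this end puts the carbonyl group at C-3 rather than C-4.
With this numbering: the carbonyl at C-3; an iodo group at C-5; a methyl group at C-4.
The substituents are ordered alphabetically, ignoring any di-/tri- multipliers.
Assembling the pieces gives 5-iodo-4-methylhexan-3-one.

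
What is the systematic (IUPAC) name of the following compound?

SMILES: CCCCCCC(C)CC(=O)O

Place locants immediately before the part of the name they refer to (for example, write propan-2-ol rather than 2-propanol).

The longest chain bearing the –COOH group is 9 carbons long (nonane).
The highest-priority functional group is a carboxylic acid (terminal –COOH), so the name ends in -oic acid.
Choose the numbering such that the carboxylic acid carbon is C-1 by definition.
This places a methyl group at C-3.
The name is 3-methylnonanoic acid.

3-methylnonanoic acid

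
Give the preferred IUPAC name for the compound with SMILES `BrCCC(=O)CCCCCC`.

Counting along the main chain through the carbonyl gives 9 carbons: the parent is nonane.
The principal characteristic group is a ketone (C=O on an internal carbon), named with the suffix -one.
Choose the numbering such that numbering from this end puts the carbonyl group at C-3 rather than C-7.
That gives the carbonyl at C-3; a bromo group at C-1.
Assembling the pieces gives 1-bromononan-3-one.

1-bromononan-3-one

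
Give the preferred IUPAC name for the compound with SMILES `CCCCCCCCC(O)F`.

1-fluorononan-1-ol

The longest chain bearing the –OH group is 9 carbons long (nonane).
An alcohol (–OH) is the principal characteristic group, giving the suffix -ol.
Number the chain so that numbering from this end puts the hydroxyl group at C-1 rather than C-9.
That gives the hydroxyl at C-1; a fluoro group at C-1.
Putting it together: 1-fluorononan-1-ol.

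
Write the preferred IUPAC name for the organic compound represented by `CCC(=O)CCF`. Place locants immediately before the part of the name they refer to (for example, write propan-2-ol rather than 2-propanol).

1-fluoropentan-3-one

Counting along the main chain through the carbonyl gives 5 carbons: the parent is pentane.
A ketone (C=O on an internal carbon) is the principal characteristic group, giving the suffix -one.
Choose the numbering such that the substituent locant set {1} is lower than {5} at the first point of difference.
This places the carbonyl at C-3; a fluoro group at C-1.
Assembling the pieces gives 1-fluoropentan-3-one.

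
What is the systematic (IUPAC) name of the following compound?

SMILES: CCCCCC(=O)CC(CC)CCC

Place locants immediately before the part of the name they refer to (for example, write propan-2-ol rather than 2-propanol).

The longest carbon chain that includes the carbonyl has 11 carbons, so the parent hydride is undecane.
The principal characteristic group is a ketone (C=O on an internal carbon), named with the suffix -one.
Choose the numbering such that the substituent locant set {4} is lower than {8} at the first point of difference.
With this numbering: the carbonyl at C-6; an ethyl group at C-4.
Assembling the pieces gives 4-ethylundecan-6-one.

4-ethylundecan-6-one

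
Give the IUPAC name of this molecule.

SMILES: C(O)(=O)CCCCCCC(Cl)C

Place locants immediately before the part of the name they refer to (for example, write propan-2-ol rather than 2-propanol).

8-chlorononanoic acid

The longest carbon chain that includes the –COOH group has 9 carbons, so the parent hydride is nonane.
The principal characteristic group is a carboxylic acid (terminal –COOH), named with the suffix -oic acid.
Number the chain so that the carboxylic acid carbon is C-1 by definition.
That gives a chloro group at C-8.
The name is 8-chlorononanoic acid.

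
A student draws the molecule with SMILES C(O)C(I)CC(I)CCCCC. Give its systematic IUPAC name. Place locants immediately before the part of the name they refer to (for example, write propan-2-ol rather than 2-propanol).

2,4-diiodononan-1-ol

The longest carbon chain that includes the –OH group has 9 carbons, so the parent hydride is nonane.
The principal characteristic group is an alcohol (–OH), named with the suffix -ol.
The numbering direction is chosen so that numbering from this end puts the hydroxyl group at C-1 rather than C-9.
That gives the hydroxyl at C-1; iodo groups at C-2 and C-4.
The name is 2,4-diiodononan-1-ol.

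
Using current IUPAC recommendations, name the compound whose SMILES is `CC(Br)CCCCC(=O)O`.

6-bromoheptanoic acid

Counting along the main chain through the –COOH group gives 7 carbons: the parent is heptane.
A carboxylic acid (terminal –COOH) is the principal characteristic group, giving the suffix -oic acid.
Choose the numbering such that the carboxylic acid carbon is C-1 by definition.
With this numbering: a bromo group at C-6.
Putting it together: 6-bromoheptanoic acid.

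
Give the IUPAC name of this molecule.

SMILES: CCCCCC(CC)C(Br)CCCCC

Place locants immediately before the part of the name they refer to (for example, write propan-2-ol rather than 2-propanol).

The parent chain contains 12 carbons (dodecane).
The numbering direction is chosen so that the locant sets are identical either way, so the alphabetically earlier bromo substituent takes the lower locant (6 rather than 7).
This places a bromo group at C-6; an ethyl group at C-7.
Prefixes are listed alphabetically: bromo, ethyl.
Putting it together: 6-bromo-7-ethyldodecane.

6-bromo-7-ethyldodecane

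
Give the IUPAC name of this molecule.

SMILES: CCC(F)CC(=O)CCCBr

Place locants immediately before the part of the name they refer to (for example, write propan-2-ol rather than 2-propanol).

The longest chain bearing the carbonyl is 8 carbons long (octane).
The principal characteristic group is a ketone (C=O on an internal carbon), named with the suffix -one.
Number the chain so that numbering from this end puts the carbonyl group at C-4 rather than C-5.
With this numbering: the carbonyl at C-4; a bromo group at C-1; a fluoro group at C-6.
The substituents are ordered alphabetically, ignoring any di-/tri- multipliers.
Assembling the pieces gives 1-bromo-6-fluorooctan-4-one.

1-bromo-6-fluorooctan-4-one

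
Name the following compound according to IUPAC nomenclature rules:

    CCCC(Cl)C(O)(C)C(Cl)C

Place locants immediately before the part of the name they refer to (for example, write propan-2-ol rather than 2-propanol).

2,4-dichloro-3-methylheptan-3-ol

Counting along the main chain through the –OH group gives 7 carbons: the parent is heptane.
An alcohol (–OH) is the principal characteristic group, giving the suffix -ol.
The numbering direction is chosen so that numbering from this end puts the hydroxyl group at C-3 rather than C-5.
With this numbering: the hydroxyl at C-3; chloro groups at C-2 and C-4; a methyl group at C-3.
The substituents are ordered alphabetically, ignoring any di-/tri- multipliers.
Assembling the pieces gives 2,4-dichloro-3-methylheptan-3-ol.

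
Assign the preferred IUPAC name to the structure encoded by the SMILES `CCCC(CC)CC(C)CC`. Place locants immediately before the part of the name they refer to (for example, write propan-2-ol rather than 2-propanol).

The parent chain contains 8 carbons (octane).
Number the chain so that the substituent locant set {3,5} is lower than {4,6} at the first point of difference.
With this numbering: an ethyl group at C-5; a methyl group at C-3.
Prefixes are listed alphabetically: ethyl, methyl.
Assembling the pieces gives 5-ethyl-3-methyloctane.

5-ethyl-3-methyloctane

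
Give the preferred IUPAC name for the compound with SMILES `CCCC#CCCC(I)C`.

The longest carbon chain that includes the multiple bond has 9 carbons, so the parent hydride is nonane.
A C≡C triple bond in the chain gives the infix -yne-.
Choose the numbering such that numbering from this end puts the triple bond at C-4 rather than C-5.
That gives the triple bond between C-4 and C-5; an iodo group at C-8.
The name is 8-iodonon-4-yne.

8-iodonon-4-yne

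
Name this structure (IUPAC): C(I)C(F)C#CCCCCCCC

Counting along the main chain through the multiple bond gives 11 carbons: the parent is undecane.
A C≡C triple bond in the chain gives the infix -yne-.
Number the chain so that numbering from this end puts the triple bond at C-3 rather than C-8.
With this numbering: the triple bond between C-3 and C-4; a fluoro group at C-2; an iodo group at C-1.
Prefixes are listed alphabetically: fluoro, iodo.
Putting it together: 2-fluoro-1-iodoundec-3-yne.

2-fluoro-1-iodoundec-3-yne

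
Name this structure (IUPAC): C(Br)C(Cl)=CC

Counting along the main chain through the multiple bond gives 4 carbons: the parent is butane.
A C=C double bond in the chain gives the infix -ene-.
Number the chain so that the substituent locant set {1,2} is lower than {3,4} at the first point of difference.
This places the double bond between C-2 and C-3; a bromo group at C-1; a chloro group at C-2.
Substituent prefixes are cited in alphabetical order (multiplying prefixes like di-/tri- are ignored for ordering).
Putting it together: 1-bromo-2-chlorobut-2-ene.

1-bromo-2-chlorobut-2-ene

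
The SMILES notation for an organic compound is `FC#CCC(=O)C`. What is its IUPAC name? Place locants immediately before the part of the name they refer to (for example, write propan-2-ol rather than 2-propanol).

5-fluoropent-4-yn-2-one

Counting along the main chain through the carbonyl and the multiple bond gives 5 carbons: the parent is pentane.
The principal characteristic group is a ketone (C=O on an internal carbon), named with the suffix -one.
There is one C≡C triple bond, indicated by the ending -yne.
Choose the numbering such that numbering from this end puts the carbonyl group at C-2 rather than C-4.
That gives the carbonyl at C-2; the triple bond between C-4 and C-5; a fluoro group at C-5.
The name is 5-fluoropent-4-yn-2-one.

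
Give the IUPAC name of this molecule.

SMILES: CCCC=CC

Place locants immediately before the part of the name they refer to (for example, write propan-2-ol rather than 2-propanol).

The longest carbon chain that includes the multiple bond has 6 carbons, so the parent hydride is hexane.
There is one C=C double bond, indicated by the ending -ene.
Number the chain so that numbering from this end puts the double bond at C-2 rather than C-4.
That gives the double bond between C-2 and C-3.
Putting it together: hex-2-ene.

hex-2-ene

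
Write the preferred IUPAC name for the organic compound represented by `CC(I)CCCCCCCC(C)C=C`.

Counting along the main chain through the multiple bond gives 12 carbons: the parent is dodecane.
The chain contains a C=C double bond, so the unsaturation ending is -ene.
Choose the numbering such that numbering from this end puts the double bond at C-1 rather than C-11.
With this numbering: the double bond between C-1 and C-2; an iodo group at C-11; a methyl group at C-3.
Prefixes are listed alphabetically: iodo, methyl.
Putting it together: 11-iodo-3-methyldodec-1-ene.

11-iodo-3-methyldodec-1-ene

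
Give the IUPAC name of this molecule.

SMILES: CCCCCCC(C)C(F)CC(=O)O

The longest chain bearing the –COOH group is 10 carbons long (decane).
The highest-priority functional group is a carboxylic acid (terminal –COOH), so the name ends in -oic acid.
Number the chain so that the carboxylic acid carbon is C-1 by definition.
With this numbering: a fluoro group at C-3; a methyl group at C-4.
Substituent prefixes are cited in alphabetical order (multiplying prefixes like di-/tri- are ignored for ordering).
Assembling the pieces gives 3-fluoro-4-methyldecanoic acid.

3-fluoro-4-methyldecanoic acid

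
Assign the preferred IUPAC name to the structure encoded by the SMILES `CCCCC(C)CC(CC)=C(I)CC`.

4-ethyl-3-iodo-6-methyldec-3-ene

The longest carbon chain that includes the multiple bond has 10 carbons, so the parent hydride is decane.
There is one C=C double bond, indicated by the ending -ene.
Choose the numbering such that numbering from this end puts the double bond at C-3 rather than C-7.
With this numbering: the double bond between C-3 and C-4; an ethyl group at C-4; an iodo group at C-3; a methyl group at C-6.
Substituent prefixes are cited in alphabetical order (multiplying prefixes like di-/tri- are ignored for ordering).
Putting it together: 4-ethyl-3-iodo-6-methyldec-3-ene.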